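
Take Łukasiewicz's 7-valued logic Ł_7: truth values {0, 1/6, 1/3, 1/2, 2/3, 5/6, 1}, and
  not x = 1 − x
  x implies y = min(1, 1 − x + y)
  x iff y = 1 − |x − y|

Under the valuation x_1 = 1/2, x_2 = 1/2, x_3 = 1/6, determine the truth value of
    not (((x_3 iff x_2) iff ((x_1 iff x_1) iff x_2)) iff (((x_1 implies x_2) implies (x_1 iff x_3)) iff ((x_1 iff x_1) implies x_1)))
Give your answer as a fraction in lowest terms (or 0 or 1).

x_3 iff x_2 = 1/6 iff 1/2 = 2/3
x_1 iff x_1 = 1/2 iff 1/2 = 1
(x_1 iff x_1) iff x_2 = 1 iff 1/2 = 1/2
(x_3 iff x_2) iff ((x_1 iff x_1) iff x_2) = 2/3 iff 1/2 = 5/6
x_1 implies x_2 = 1/2 implies 1/2 = 1
x_1 iff x_3 = 1/2 iff 1/6 = 2/3
(x_1 implies x_2) implies (x_1 iff x_3) = 1 implies 2/3 = 2/3
x_1 iff x_1 = 1/2 iff 1/2 = 1
(x_1 iff x_1) implies x_1 = 1 implies 1/2 = 1/2
((x_1 implies x_2) implies (x_1 iff x_3)) iff ((x_1 iff x_1) implies x_1) = 2/3 iff 1/2 = 5/6
((x_3 iff x_2) iff ((x_1 iff x_1) iff x_2)) iff (((x_1 implies x_2) implies (x_1 iff x_3)) iff ((x_1 iff x_1) implies x_1)) = 5/6 iff 5/6 = 1
not (((x_3 iff x_2) iff ((x_1 iff x_1) iff x_2)) iff (((x_1 implies x_2) implies (x_1 iff x_3)) iff ((x_1 iff x_1) implies x_1))) = not 1 = 0

0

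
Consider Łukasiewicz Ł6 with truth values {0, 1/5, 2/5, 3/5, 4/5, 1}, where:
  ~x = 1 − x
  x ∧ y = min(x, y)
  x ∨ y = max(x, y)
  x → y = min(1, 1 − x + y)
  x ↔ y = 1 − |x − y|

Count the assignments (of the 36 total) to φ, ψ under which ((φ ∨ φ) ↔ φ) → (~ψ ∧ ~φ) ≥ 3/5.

value 1: 1 assignment (counts)
value 4/5: 3 assignments (counts)
value 3/5: 5 assignments (counts)
value 2/5: 7 assignments
value 1/5: 9 assignments
value 0: 11 assignments
So 9 of the 36 assignments meet the threshold.

9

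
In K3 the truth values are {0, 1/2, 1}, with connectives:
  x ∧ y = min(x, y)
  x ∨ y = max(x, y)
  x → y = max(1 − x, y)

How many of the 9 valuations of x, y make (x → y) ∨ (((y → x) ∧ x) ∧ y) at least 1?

x = 0, y = 0 ↦ 1  ≥
x = 0, y = 1/2 ↦ 1  ≥
x = 0, y = 1 ↦ 1  ≥
x = 1/2, y = 0 ↦ 1/2  <
x = 1/2, y = 1/2 ↦ 1/2  <
x = 1/2, y = 1 ↦ 1  ≥
x = 1, y = 0 ↦ 0  <
x = 1, y = 1/2 ↦ 1/2  <
x = 1, y = 1 ↦ 1  ≥
So 5 of the 9 assignments meet the threshold.

5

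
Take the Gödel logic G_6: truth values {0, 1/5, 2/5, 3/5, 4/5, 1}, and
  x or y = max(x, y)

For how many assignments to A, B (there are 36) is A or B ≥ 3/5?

value 1: 11 assignments (counts)
value 4/5: 9 assignments (counts)
value 3/5: 7 assignments (counts)
value 2/5: 5 assignments
value 1/5: 3 assignments
value 0: 1 assignment
So 27 of the 36 assignments meet the threshold.

27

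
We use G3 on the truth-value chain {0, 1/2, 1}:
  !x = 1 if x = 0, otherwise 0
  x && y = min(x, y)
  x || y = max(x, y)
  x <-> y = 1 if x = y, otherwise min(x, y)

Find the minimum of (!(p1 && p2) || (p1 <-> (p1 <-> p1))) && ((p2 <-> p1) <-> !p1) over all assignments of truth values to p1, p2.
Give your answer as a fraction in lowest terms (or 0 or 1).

0

Take p1 = 0, p2 = 1/2:
p1 && p2 = 0 && 1/2 = 0
!(p1 && p2) = !0 = 1
p1 <-> p1 = 0 <-> 0 = 1
p1 <-> (p1 <-> p1) = 0 <-> 1 = 0
!(p1 && p2) || (p1 <-> (p1 <-> p1)) = 1 || 0 = 1
p2 <-> p1 = 1/2 <-> 0 = 0
!p1 = !0 = 1
(p2 <-> p1) <-> !p1 = 0 <-> 1 = 0
(!(p1 && p2) || (p1 <-> (p1 <-> p1))) && ((p2 <-> p1) <-> !p1) = 1 && 0 = 0
No assignment yields a value below 0, so this is the minimum.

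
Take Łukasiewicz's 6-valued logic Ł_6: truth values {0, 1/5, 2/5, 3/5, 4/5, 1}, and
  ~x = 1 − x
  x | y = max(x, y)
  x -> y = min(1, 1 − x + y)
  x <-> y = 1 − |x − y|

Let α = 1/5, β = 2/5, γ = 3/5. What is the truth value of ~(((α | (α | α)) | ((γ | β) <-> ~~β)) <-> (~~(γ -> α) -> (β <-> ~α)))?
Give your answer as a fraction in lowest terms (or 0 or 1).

1/5

α | α = 1/5 | 1/5 = 1/5
α | (α | α) = 1/5 | 1/5 = 1/5
γ | β = 3/5 | 2/5 = 3/5
~β = ~2/5 = 3/5
~~β = ~3/5 = 2/5
(γ | β) <-> ~~β = 3/5 <-> 2/5 = 4/5
(α | (α | α)) | ((γ | β) <-> ~~β) = 1/5 | 4/5 = 4/5
γ -> α = 3/5 -> 1/5 = 3/5
~(γ -> α) = ~3/5 = 2/5
~~(γ -> α) = ~2/5 = 3/5
~α = ~1/5 = 4/5
β <-> ~α = 2/5 <-> 4/5 = 3/5
~~(γ -> α) -> (β <-> ~α) = 3/5 -> 3/5 = 1
((α | (α | α)) | ((γ | β) <-> ~~β)) <-> (~~(γ -> α) -> (β <-> ~α)) = 4/5 <-> 1 = 4/5
~(((α | (α | α)) | ((γ | β) <-> ~~β)) <-> (~~(γ -> α) -> (β <-> ~α))) = ~4/5 = 1/5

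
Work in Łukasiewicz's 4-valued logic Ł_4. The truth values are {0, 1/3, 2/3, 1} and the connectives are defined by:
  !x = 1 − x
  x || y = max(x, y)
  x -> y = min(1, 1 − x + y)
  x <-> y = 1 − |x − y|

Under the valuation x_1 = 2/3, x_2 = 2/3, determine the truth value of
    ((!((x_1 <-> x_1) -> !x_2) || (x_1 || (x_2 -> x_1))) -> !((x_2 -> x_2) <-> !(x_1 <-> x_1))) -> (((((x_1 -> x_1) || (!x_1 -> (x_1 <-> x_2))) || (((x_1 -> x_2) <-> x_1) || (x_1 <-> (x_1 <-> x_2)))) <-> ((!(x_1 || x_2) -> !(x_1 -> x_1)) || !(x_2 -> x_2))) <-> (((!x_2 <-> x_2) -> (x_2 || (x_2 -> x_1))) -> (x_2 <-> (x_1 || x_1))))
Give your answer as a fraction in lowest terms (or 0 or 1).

2/3

x_1 <-> x_1 = 2/3 <-> 2/3 = 1
!x_2 = !2/3 = 1/3
(x_1 <-> x_1) -> !x_2 = 1 -> 1/3 = 1/3
!((x_1 <-> x_1) -> !x_2) = !1/3 = 2/3
x_2 -> x_1 = 2/3 -> 2/3 = 1
x_1 || (x_2 -> x_1) = 2/3 || 1 = 1
!((x_1 <-> x_1) -> !x_2) || (x_1 || (x_2 -> x_1)) = 2/3 || 1 = 1
x_2 -> x_2 = 2/3 -> 2/3 = 1
x_1 <-> x_1 = 2/3 <-> 2/3 = 1
!(x_1 <-> x_1) = !1 = 0
(x_2 -> x_2) <-> !(x_1 <-> x_1) = 1 <-> 0 = 0
!((x_2 -> x_2) <-> !(x_1 <-> x_1)) = !0 = 1
(!((x_1 <-> x_1) -> !x_2) || (x_1 || (x_2 -> x_1))) -> !((x_2 -> x_2) <-> !(x_1 <-> x_1)) = 1 -> 1 = 1
x_1 -> x_1 = 2/3 -> 2/3 = 1
!x_1 = !2/3 = 1/3
x_1 <-> x_2 = 2/3 <-> 2/3 = 1
!x_1 -> (x_1 <-> x_2) = 1/3 -> 1 = 1
(x_1 -> x_1) || (!x_1 -> (x_1 <-> x_2)) = 1 || 1 = 1
x_1 -> x_2 = 2/3 -> 2/3 = 1
(x_1 -> x_2) <-> x_1 = 1 <-> 2/3 = 2/3
x_1 <-> x_2 = 2/3 <-> 2/3 = 1
x_1 <-> (x_1 <-> x_2) = 2/3 <-> 1 = 2/3
((x_1 -> x_2) <-> x_1) || (x_1 <-> (x_1 <-> x_2)) = 2/3 || 2/3 = 2/3
((x_1 -> x_1) || (!x_1 -> (x_1 <-> x_2))) || (((x_1 -> x_2) <-> x_1) || (x_1 <-> (x_1 <-> x_2))) = 1 || 2/3 = 1
x_1 || x_2 = 2/3 || 2/3 = 2/3
!(x_1 || x_2) = !2/3 = 1/3
x_1 -> x_1 = 2/3 -> 2/3 = 1
!(x_1 -> x_1) = !1 = 0
!(x_1 || x_2) -> !(x_1 -> x_1) = 1/3 -> 0 = 2/3
x_2 -> x_2 = 2/3 -> 2/3 = 1
!(x_2 -> x_2) = !1 = 0
(!(x_1 || x_2) -> !(x_1 -> x_1)) || !(x_2 -> x_2) = 2/3 || 0 = 2/3
(((x_1 -> x_1) || (!x_1 -> (x_1 <-> x_2))) || (((x_1 -> x_2) <-> x_1) || (x_1 <-> (x_1 <-> x_2)))) <-> ((!(x_1 || x_2) -> !(x_1 -> x_1)) || !(x_2 -> x_2)) = 1 <-> 2/3 = 2/3
!x_2 = !2/3 = 1/3
!x_2 <-> x_2 = 1/3 <-> 2/3 = 2/3
x_2 -> x_1 = 2/3 -> 2/3 = 1
x_2 || (x_2 -> x_1) = 2/3 || 1 = 1
(!x_2 <-> x_2) -> (x_2 || (x_2 -> x_1)) = 2/3 -> 1 = 1
x_1 || x_1 = 2/3 || 2/3 = 2/3
x_2 <-> (x_1 || x_1) = 2/3 <-> 2/3 = 1
((!x_2 <-> x_2) -> (x_2 || (x_2 -> x_1))) -> (x_2 <-> (x_1 || x_1)) = 1 -> 1 = 1
((((x_1 -> x_1) || (!x_1 -> (x_1 <-> x_2))) || (((x_1 -> x_2) <-> x_1) || (x_1 <-> (x_1 <-> x_2)))) <-> ((!(x_1 || x_2) -> !(x_1 -> x_1)) || !(x_2 -> x_2))) <-> (((!x_2 <-> x_2) -> (x_2 || (x_2 -> x_1))) -> (x_2 <-> (x_1 || x_1))) = 2/3 <-> 1 = 2/3
((!((x_1 <-> x_1) -> !x_2) || (x_1 || (x_2 -> x_1))) -> !((x_2 -> x_2) <-> !(x_1 <-> x_1))) -> (((((x_1 -> x_1) || (!x_1 -> (x_1 <-> x_2))) || (((x_1 -> x_2) <-> x_1) || (x_1 <-> (x_1 <-> x_2)))) <-> ((!(x_1 || x_2) -> !(x_1 -> x_1)) || !(x_2 -> x_2))) <-> (((!x_2 <-> x_2) -> (x_2 || (x_2 -> x_1))) -> (x_2 <-> (x_1 || x_1)))) = 1 -> 2/3 = 2/3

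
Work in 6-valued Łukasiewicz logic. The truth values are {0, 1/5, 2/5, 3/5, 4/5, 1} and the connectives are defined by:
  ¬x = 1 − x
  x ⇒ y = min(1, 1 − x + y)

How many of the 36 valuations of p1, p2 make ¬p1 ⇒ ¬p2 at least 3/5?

value 1: 21 assignments (counts)
value 4/5: 5 assignments (counts)
value 3/5: 4 assignments (counts)
value 2/5: 3 assignments
value 1/5: 2 assignments
value 0: 1 assignment
So 30 of the 36 assignments meet the threshold.

30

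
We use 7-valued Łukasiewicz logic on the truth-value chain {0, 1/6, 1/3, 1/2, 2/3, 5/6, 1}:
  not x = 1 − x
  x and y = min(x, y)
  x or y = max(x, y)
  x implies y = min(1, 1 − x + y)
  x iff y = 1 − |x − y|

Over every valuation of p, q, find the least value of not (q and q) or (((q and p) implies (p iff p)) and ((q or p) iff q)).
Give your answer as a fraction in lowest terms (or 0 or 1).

1/2

Take p = 1, q = 1/2:
q and q = 1/2 and 1/2 = 1/2
not (q and q) = not 1/2 = 1/2
q and p = 1/2 and 1 = 1/2
p iff p = 1 iff 1 = 1
(q and p) implies (p iff p) = 1/2 implies 1 = 1
q or p = 1/2 or 1 = 1
(q or p) iff q = 1 iff 1/2 = 1/2
((q and p) implies (p iff p)) and ((q or p) iff q) = 1 and 1/2 = 1/2
not (q and q) or (((q and p) implies (p iff p)) and ((q or p) iff q)) = 1/2 or 1/2 = 1/2
No assignment yields a value below 1/2, so this is the minimum.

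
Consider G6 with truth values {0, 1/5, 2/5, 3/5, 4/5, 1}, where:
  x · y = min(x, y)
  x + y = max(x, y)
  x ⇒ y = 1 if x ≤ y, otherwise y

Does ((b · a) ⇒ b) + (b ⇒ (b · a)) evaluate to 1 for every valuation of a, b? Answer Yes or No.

Yes

At a = 1, b = 4/5, for instance:
b · a = 4/5 · 1 = 4/5
(b · a) ⇒ b = 4/5 ⇒ 4/5 = 1
b ⇒ (b · a) = 4/5 ⇒ 4/5 = 1
((b · a) ⇒ b) + (b ⇒ (b · a)) = 1 + 1 = 1
and checking the remaining 35 assignments likewise gives ≥ 1 in every case.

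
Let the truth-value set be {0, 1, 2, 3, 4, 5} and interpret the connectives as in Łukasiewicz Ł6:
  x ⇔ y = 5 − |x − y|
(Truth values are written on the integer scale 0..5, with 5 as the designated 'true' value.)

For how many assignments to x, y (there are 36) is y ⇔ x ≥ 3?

value 5: 6 assignments (counts)
value 4: 10 assignments (counts)
value 3: 8 assignments (counts)
value 2: 6 assignments
value 1: 4 assignments
value 0: 2 assignments
So 24 of the 36 assignments meet the threshold.

24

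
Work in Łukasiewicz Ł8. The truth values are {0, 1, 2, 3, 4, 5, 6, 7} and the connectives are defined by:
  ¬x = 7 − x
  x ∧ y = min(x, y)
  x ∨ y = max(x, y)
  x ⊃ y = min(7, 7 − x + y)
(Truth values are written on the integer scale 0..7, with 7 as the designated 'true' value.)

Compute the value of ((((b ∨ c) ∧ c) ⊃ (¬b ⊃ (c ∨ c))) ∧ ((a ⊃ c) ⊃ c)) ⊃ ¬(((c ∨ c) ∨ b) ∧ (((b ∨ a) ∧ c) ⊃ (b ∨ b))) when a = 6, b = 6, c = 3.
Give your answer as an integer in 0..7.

2

b ∨ c = 6 ∨ 3 = 6
(b ∨ c) ∧ c = 6 ∧ 3 = 3
¬b = ¬6 = 1
c ∨ c = 3 ∨ 3 = 3
¬b ⊃ (c ∨ c) = 1 ⊃ 3 = 7
((b ∨ c) ∧ c) ⊃ (¬b ⊃ (c ∨ c)) = 3 ⊃ 7 = 7
a ⊃ c = 6 ⊃ 3 = 4
(a ⊃ c) ⊃ c = 4 ⊃ 3 = 6
(((b ∨ c) ∧ c) ⊃ (¬b ⊃ (c ∨ c))) ∧ ((a ⊃ c) ⊃ c) = 7 ∧ 6 = 6
c ∨ c = 3 ∨ 3 = 3
(c ∨ c) ∨ b = 3 ∨ 6 = 6
b ∨ a = 6 ∨ 6 = 6
(b ∨ a) ∧ c = 6 ∧ 3 = 3
b ∨ b = 6 ∨ 6 = 6
((b ∨ a) ∧ c) ⊃ (b ∨ b) = 3 ⊃ 6 = 7
((c ∨ c) ∨ b) ∧ (((b ∨ a) ∧ c) ⊃ (b ∨ b)) = 6 ∧ 7 = 6
¬(((c ∨ c) ∨ b) ∧ (((b ∨ a) ∧ c) ⊃ (b ∨ b))) = ¬6 = 1
((((b ∨ c) ∧ c) ⊃ (¬b ⊃ (c ∨ c))) ∧ ((a ⊃ c) ⊃ c)) ⊃ ¬(((c ∨ c) ∨ b) ∧ (((b ∨ a) ∧ c) ⊃ (b ∨ b))) = 6 ⊃ 1 = 2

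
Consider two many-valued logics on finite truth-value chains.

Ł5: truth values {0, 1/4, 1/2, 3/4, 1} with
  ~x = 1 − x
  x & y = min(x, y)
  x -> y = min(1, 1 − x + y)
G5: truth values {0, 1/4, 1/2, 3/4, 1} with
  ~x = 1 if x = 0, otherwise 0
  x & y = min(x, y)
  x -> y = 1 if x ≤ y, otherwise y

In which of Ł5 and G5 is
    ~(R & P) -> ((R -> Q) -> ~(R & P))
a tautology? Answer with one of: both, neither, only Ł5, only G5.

both

In Ł5: every assignment gives 1 — tautology.
In G5: every assignment gives 1 — tautology.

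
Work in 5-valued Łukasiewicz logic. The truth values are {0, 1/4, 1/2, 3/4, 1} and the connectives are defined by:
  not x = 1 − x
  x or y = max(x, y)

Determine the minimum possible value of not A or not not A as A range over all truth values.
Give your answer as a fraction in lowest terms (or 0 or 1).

1/2

Take A = 1/2:
not A = not 1/2 = 1/2
not A = not 1/2 = 1/2
not not A = not 1/2 = 1/2
not A or not not A = 1/2 or 1/2 = 1/2
No assignment yields a value below 1/2, so this is the minimum.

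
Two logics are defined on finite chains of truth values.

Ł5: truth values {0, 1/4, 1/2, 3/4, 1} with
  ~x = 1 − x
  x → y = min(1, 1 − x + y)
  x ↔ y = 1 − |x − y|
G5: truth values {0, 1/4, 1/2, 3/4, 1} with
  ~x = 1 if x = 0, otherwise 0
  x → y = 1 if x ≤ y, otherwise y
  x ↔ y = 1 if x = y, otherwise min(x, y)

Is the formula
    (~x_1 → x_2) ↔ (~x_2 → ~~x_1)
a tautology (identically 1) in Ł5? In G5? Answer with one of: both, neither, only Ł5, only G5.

only Ł5

In Ł5: every assignment gives 1 — tautology.
In G5: at x_1 = 0, x_2 = 1/4 the value is 1/4 — not a tautology.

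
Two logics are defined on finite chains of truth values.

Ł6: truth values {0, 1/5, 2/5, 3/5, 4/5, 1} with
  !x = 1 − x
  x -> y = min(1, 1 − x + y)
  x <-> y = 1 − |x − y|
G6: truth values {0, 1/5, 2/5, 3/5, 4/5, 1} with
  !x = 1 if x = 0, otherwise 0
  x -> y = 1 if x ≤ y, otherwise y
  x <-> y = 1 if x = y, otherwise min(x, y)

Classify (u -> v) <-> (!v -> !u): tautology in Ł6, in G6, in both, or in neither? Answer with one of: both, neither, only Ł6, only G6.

only Ł6

In Ł6: every assignment gives 1 — tautology.
In G6: at u = 2/5, v = 1/5 the value is 1/5 — not a tautology.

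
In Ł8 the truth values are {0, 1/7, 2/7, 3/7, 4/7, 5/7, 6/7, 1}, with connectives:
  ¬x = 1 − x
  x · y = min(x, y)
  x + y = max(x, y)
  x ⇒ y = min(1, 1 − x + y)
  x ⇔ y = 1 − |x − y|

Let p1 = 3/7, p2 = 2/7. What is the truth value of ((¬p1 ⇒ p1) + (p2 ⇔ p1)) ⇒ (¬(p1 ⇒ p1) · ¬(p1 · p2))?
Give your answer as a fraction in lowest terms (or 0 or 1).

1/7

¬p1 = ¬3/7 = 4/7
¬p1 ⇒ p1 = 4/7 ⇒ 3/7 = 6/7
p2 ⇔ p1 = 2/7 ⇔ 3/7 = 6/7
(¬p1 ⇒ p1) + (p2 ⇔ p1) = 6/7 + 6/7 = 6/7
p1 ⇒ p1 = 3/7 ⇒ 3/7 = 1
¬(p1 ⇒ p1) = ¬1 = 0
p1 · p2 = 3/7 · 2/7 = 2/7
¬(p1 · p2) = ¬2/7 = 5/7
¬(p1 ⇒ p1) · ¬(p1 · p2) = 0 · 5/7 = 0
((¬p1 ⇒ p1) + (p2 ⇔ p1)) ⇒ (¬(p1 ⇒ p1) · ¬(p1 · p2)) = 6/7 ⇒ 0 = 1/7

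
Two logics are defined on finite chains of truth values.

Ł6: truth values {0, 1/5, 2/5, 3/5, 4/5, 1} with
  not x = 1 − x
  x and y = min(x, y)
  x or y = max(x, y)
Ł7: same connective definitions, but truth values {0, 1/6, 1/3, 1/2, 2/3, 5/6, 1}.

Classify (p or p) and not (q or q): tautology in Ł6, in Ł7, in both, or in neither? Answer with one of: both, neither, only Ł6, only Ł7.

In Ł6: at p = 0, q = 0 the value is 0 — not a tautology.
In Ł7: at p = 0, q = 0 the value is 0 — not a tautology.

neither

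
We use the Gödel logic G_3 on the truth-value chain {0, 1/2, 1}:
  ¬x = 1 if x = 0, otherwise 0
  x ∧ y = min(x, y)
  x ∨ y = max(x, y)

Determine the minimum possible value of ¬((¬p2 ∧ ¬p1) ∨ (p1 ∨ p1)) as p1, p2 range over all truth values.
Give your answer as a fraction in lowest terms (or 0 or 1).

0

Take p1 = 0, p2 = 0:
¬p2 = ¬0 = 1
¬p1 = ¬0 = 1
¬p2 ∧ ¬p1 = 1 ∧ 1 = 1
p1 ∨ p1 = 0 ∨ 0 = 0
(¬p2 ∧ ¬p1) ∨ (p1 ∨ p1) = 1 ∨ 0 = 1
¬((¬p2 ∧ ¬p1) ∨ (p1 ∨ p1)) = ¬1 = 0
No assignment yields a value below 0, so this is the minimum.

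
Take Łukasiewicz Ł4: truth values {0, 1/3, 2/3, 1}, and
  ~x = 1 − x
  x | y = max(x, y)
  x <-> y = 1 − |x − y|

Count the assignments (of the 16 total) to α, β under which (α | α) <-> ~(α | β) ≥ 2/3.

α = 0, β = 0 ↦ 0  <
α = 0, β = 1/3 ↦ 1/3  <
α = 0, β = 2/3 ↦ 2/3  ≥
α = 0, β = 1 ↦ 1  ≥
α = 1/3, β = 0 ↦ 2/3  ≥
α = 1/3, β = 1/3 ↦ 2/3  ≥
α = 1/3, β = 2/3 ↦ 1  ≥
α = 1/3, β = 1 ↦ 2/3  ≥
α = 2/3, β = 0 ↦ 2/3  ≥
α = 2/3, β = 1/3 ↦ 2/3  ≥
α = 2/3, β = 2/3 ↦ 2/3  ≥
α = 2/3, β = 1 ↦ 1/3  <
α = 1, β = 0 ↦ 0  <
α = 1, β = 1/3 ↦ 0  <
α = 1, β = 2/3 ↦ 0  <
α = 1, β = 1 ↦ 0  <
So 9 of the 16 assignments meet the threshold.

9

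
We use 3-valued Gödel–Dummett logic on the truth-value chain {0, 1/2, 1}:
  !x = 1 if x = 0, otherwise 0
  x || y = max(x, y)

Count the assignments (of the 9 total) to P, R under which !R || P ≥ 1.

P = 0, R = 0 ↦ 1  ≥
P = 0, R = 1/2 ↦ 0  <
P = 0, R = 1 ↦ 0  <
P = 1/2, R = 0 ↦ 1  ≥
P = 1/2, R = 1/2 ↦ 1/2  <
P = 1/2, R = 1 ↦ 1/2  <
P = 1, R = 0 ↦ 1  ≥
P = 1, R = 1/2 ↦ 1  ≥
P = 1, R = 1 ↦ 1  ≥
So 5 of the 9 assignments meet the threshold.

5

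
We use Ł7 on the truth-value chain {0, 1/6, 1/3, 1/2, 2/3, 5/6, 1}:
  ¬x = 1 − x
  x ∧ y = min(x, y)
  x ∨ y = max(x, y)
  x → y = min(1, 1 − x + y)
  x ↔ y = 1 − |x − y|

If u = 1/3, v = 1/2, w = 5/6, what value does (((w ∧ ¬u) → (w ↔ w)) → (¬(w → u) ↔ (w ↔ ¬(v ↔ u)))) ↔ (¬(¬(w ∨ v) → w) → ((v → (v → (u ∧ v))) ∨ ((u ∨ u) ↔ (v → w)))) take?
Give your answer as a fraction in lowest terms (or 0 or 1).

5/6

¬u = ¬1/3 = 2/3
w ∧ ¬u = 5/6 ∧ 2/3 = 2/3
w ↔ w = 5/6 ↔ 5/6 = 1
(w ∧ ¬u) → (w ↔ w) = 2/3 → 1 = 1
w → u = 5/6 → 1/3 = 1/2
¬(w → u) = ¬1/2 = 1/2
v ↔ u = 1/2 ↔ 1/3 = 5/6
¬(v ↔ u) = ¬5/6 = 1/6
w ↔ ¬(v ↔ u) = 5/6 ↔ 1/6 = 1/3
¬(w → u) ↔ (w ↔ ¬(v ↔ u)) = 1/2 ↔ 1/3 = 5/6
((w ∧ ¬u) → (w ↔ w)) → (¬(w → u) ↔ (w ↔ ¬(v ↔ u))) = 1 → 5/6 = 5/6
w ∨ v = 5/6 ∨ 1/2 = 5/6
¬(w ∨ v) = ¬5/6 = 1/6
¬(w ∨ v) → w = 1/6 → 5/6 = 1
¬(¬(w ∨ v) → w) = ¬1 = 0
u ∧ v = 1/3 ∧ 1/2 = 1/3
v → (u ∧ v) = 1/2 → 1/3 = 5/6
v → (v → (u ∧ v)) = 1/2 → 5/6 = 1
u ∨ u = 1/3 ∨ 1/3 = 1/3
v → w = 1/2 → 5/6 = 1
(u ∨ u) ↔ (v → w) = 1/3 ↔ 1 = 1/3
(v → (v → (u ∧ v))) ∨ ((u ∨ u) ↔ (v → w)) = 1 ∨ 1/3 = 1
¬(¬(w ∨ v) → w) → ((v → (v → (u ∧ v))) ∨ ((u ∨ u) ↔ (v → w))) = 0 → 1 = 1
(((w ∧ ¬u) → (w ↔ w)) → (¬(w → u) ↔ (w ↔ ¬(v ↔ u)))) ↔ (¬(¬(w ∨ v) → w) → ((v → (v → (u ∧ v))) ∨ ((u ∨ u) ↔ (v → w)))) = 5/6 ↔ 1 = 5/6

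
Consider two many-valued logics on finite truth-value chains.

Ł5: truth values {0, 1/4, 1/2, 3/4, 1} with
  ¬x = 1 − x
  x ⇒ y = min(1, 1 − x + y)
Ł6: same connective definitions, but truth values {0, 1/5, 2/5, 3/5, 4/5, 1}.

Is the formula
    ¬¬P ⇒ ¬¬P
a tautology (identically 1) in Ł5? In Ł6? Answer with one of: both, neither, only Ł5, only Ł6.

both

In Ł5: every assignment gives 1 — tautology.
In Ł6: every assignment gives 1 — tautology.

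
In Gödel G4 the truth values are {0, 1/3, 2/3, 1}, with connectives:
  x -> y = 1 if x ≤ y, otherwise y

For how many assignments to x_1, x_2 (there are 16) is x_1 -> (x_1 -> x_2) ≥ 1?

10

x_1 = 0, x_2 = 0 ↦ 1  ≥
x_1 = 0, x_2 = 1/3 ↦ 1  ≥
x_1 = 0, x_2 = 2/3 ↦ 1  ≥
x_1 = 0, x_2 = 1 ↦ 1  ≥
x_1 = 1/3, x_2 = 0 ↦ 0  <
x_1 = 1/3, x_2 = 1/3 ↦ 1  ≥
x_1 = 1/3, x_2 = 2/3 ↦ 1  ≥
x_1 = 1/3, x_2 = 1 ↦ 1  ≥
x_1 = 2/3, x_2 = 0 ↦ 0  <
x_1 = 2/3, x_2 = 1/3 ↦ 1/3  <
x_1 = 2/3, x_2 = 2/3 ↦ 1  ≥
x_1 = 2/3, x_2 = 1 ↦ 1  ≥
x_1 = 1, x_2 = 0 ↦ 0  <
x_1 = 1, x_2 = 1/3 ↦ 1/3  <
x_1 = 1, x_2 = 2/3 ↦ 2/3  <
x_1 = 1, x_2 = 1 ↦ 1  ≥
So 10 of the 16 assignments meet the threshold.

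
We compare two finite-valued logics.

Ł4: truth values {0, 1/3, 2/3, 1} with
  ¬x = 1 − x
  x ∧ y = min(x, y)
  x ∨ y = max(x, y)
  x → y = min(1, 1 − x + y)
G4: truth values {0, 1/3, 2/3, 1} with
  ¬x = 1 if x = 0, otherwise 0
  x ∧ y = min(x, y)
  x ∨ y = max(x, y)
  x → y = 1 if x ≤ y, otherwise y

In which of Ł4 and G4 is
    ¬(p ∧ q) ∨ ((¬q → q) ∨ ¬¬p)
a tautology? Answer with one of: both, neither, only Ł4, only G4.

only G4

In Ł4: at p = 1/3, q = 1/3 the value is 2/3 — not a tautology.
In G4: every assignment gives 1 — tautology.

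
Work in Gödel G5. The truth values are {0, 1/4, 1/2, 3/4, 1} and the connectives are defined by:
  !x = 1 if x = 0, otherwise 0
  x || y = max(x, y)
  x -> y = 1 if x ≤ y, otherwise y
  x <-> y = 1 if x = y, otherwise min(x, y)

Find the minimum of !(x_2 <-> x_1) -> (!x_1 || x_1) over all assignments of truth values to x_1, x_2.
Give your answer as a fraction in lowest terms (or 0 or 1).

1/4

Take x_1 = 1/4, x_2 = 0:
x_2 <-> x_1 = 0 <-> 1/4 = 0
!(x_2 <-> x_1) = !0 = 1
!x_1 = !1/4 = 0
!x_1 || x_1 = 0 || 1/4 = 1/4
!(x_2 <-> x_1) -> (!x_1 || x_1) = 1 -> 1/4 = 1/4
No assignment yields a value below 1/4, so this is the minimum.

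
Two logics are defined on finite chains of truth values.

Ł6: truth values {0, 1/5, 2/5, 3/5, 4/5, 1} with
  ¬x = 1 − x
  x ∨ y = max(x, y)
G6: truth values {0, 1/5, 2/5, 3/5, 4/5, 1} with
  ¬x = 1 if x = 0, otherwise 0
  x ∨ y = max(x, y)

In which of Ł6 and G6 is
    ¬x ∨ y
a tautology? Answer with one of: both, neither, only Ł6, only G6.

In Ł6: at x = 1/5, y = 0 the value is 4/5 — not a tautology.
In G6: at x = 1/5, y = 0 the value is 0 — not a tautology.

neither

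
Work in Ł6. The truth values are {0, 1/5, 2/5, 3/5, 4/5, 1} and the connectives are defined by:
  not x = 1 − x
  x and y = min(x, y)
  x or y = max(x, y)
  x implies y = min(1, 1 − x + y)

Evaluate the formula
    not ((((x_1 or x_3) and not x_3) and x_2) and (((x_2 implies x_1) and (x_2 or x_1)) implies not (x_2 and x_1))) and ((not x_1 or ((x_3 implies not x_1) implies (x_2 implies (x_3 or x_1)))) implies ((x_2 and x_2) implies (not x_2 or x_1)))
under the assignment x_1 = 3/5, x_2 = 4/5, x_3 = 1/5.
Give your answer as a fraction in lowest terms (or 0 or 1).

x_1 or x_3 = 3/5 or 1/5 = 3/5
not x_3 = not 1/5 = 4/5
(x_1 or x_3) and not x_3 = 3/5 and 4/5 = 3/5
((x_1 or x_3) and not x_3) and x_2 = 3/5 and 4/5 = 3/5
x_2 implies x_1 = 4/5 implies 3/5 = 4/5
x_2 or x_1 = 4/5 or 3/5 = 4/5
(x_2 implies x_1) and (x_2 or x_1) = 4/5 and 4/5 = 4/5
x_2 and x_1 = 4/5 and 3/5 = 3/5
not (x_2 and x_1) = not 3/5 = 2/5
((x_2 implies x_1) and (x_2 or x_1)) implies not (x_2 and x_1) = 4/5 implies 2/5 = 3/5
(((x_1 or x_3) and not x_3) and x_2) and (((x_2 implies x_1) and (x_2 or x_1)) implies not (x_2 and x_1)) = 3/5 and 3/5 = 3/5
not ((((x_1 or x_3) and not x_3) and x_2) and (((x_2 implies x_1) and (x_2 or x_1)) implies not (x_2 and x_1))) = not 3/5 = 2/5
not x_1 = not 3/5 = 2/5
not x_1 = not 3/5 = 2/5
x_3 implies not x_1 = 1/5 implies 2/5 = 1
x_3 or x_1 = 1/5 or 3/5 = 3/5
x_2 implies (x_3 or x_1) = 4/5 implies 3/5 = 4/5
(x_3 implies not x_1) implies (x_2 implies (x_3 or x_1)) = 1 implies 4/5 = 4/5
not x_1 or ((x_3 implies not x_1) implies (x_2 implies (x_3 or x_1))) = 2/5 or 4/5 = 4/5
x_2 and x_2 = 4/5 and 4/5 = 4/5
not x_2 = not 4/5 = 1/5
not x_2 or x_1 = 1/5 or 3/5 = 3/5
(x_2 and x_2) implies (not x_2 or x_1) = 4/5 implies 3/5 = 4/5
(not x_1 or ((x_3 implies not x_1) implies (x_2 implies (x_3 or x_1)))) implies ((x_2 and x_2) implies (not x_2 or x_1)) = 4/5 implies 4/5 = 1
not ((((x_1 or x_3) and not x_3) and x_2) and (((x_2 implies x_1) and (x_2 or x_1)) implies not (x_2 and x_1))) and ((not x_1 or ((x_3 implies not x_1) implies (x_2 implies (x_3 or x_1)))) implies ((x_2 and x_2) implies (not x_2 or x_1))) = 2/5 and 1 = 2/5

2/5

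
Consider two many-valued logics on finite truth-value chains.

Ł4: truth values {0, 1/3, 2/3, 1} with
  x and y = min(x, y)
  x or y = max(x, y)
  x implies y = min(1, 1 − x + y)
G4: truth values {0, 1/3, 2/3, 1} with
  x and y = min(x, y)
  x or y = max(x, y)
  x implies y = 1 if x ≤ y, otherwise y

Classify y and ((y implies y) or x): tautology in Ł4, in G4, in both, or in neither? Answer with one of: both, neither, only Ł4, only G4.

In Ł4: at x = 0, y = 0 the value is 0 — not a tautology.
In G4: at x = 0, y = 0 the value is 0 — not a tautology.

neither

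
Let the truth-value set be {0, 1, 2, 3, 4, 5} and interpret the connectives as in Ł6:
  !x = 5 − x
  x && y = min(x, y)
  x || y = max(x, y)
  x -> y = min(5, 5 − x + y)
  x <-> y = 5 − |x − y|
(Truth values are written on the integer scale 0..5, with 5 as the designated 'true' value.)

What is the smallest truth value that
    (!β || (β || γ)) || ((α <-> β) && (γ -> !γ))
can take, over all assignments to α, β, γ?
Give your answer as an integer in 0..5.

3

Take α = 0, β = 2, γ = 0:
!β = !2 = 3
β || γ = 2 || 0 = 2
!β || (β || γ) = 3 || 2 = 3
α <-> β = 0 <-> 2 = 3
!γ = !0 = 5
γ -> !γ = 0 -> 5 = 5
(α <-> β) && (γ -> !γ) = 3 && 5 = 3
(!β || (β || γ)) || ((α <-> β) && (γ -> !γ)) = 3 || 3 = 3
No assignment yields a value below 3, so this is the minimum.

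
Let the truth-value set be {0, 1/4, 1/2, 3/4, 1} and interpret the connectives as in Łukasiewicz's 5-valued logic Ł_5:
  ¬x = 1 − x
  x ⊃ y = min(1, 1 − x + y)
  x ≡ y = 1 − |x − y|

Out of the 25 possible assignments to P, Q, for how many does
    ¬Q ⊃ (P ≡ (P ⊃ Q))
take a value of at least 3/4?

value 1: 15 assignments (counts)
value 3/4: 2 assignments (counts)
value 1/2: 5 assignments
value 1/4: 1 assignment
value 0: 2 assignments
So 17 of the 25 assignments meet the threshold.

17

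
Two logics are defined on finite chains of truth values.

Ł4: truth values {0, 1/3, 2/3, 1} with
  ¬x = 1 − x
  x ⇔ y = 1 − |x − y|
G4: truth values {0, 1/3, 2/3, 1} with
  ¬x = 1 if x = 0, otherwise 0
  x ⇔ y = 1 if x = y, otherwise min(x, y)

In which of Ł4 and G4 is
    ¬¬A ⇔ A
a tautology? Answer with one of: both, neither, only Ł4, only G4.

only Ł4

In Ł4: every assignment gives 1 — tautology.
In G4: at A = 1/3 the value is 1/3 — not a tautology.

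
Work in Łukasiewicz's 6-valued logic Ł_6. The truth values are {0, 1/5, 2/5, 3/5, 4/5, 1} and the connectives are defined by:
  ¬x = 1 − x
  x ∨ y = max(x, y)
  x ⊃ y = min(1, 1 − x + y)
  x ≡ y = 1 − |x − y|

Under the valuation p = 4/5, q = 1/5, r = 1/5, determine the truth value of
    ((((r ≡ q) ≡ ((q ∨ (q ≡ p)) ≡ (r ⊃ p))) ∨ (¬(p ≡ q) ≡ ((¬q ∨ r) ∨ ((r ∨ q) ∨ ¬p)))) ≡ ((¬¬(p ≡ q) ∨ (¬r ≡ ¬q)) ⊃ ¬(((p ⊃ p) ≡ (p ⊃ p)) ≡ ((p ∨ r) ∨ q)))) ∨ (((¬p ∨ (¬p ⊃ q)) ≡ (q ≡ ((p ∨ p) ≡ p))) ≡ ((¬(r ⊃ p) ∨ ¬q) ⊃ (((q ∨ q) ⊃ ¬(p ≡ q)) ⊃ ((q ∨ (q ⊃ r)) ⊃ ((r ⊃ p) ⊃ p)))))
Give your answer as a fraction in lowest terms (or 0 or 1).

2/5

r ≡ q = 1/5 ≡ 1/5 = 1
q ≡ p = 1/5 ≡ 4/5 = 2/5
q ∨ (q ≡ p) = 1/5 ∨ 2/5 = 2/5
r ⊃ p = 1/5 ⊃ 4/5 = 1
(q ∨ (q ≡ p)) ≡ (r ⊃ p) = 2/5 ≡ 1 = 2/5
(r ≡ q) ≡ ((q ∨ (q ≡ p)) ≡ (r ⊃ p)) = 1 ≡ 2/5 = 2/5
p ≡ q = 4/5 ≡ 1/5 = 2/5
¬(p ≡ q) = ¬2/5 = 3/5
¬q = ¬1/5 = 4/5
¬q ∨ r = 4/5 ∨ 1/5 = 4/5
r ∨ q = 1/5 ∨ 1/5 = 1/5
¬p = ¬4/5 = 1/5
(r ∨ q) ∨ ¬p = 1/5 ∨ 1/5 = 1/5
(¬q ∨ r) ∨ ((r ∨ q) ∨ ¬p) = 4/5 ∨ 1/5 = 4/5
¬(p ≡ q) ≡ ((¬q ∨ r) ∨ ((r ∨ q) ∨ ¬p)) = 3/5 ≡ 4/5 = 4/5
((r ≡ q) ≡ ((q ∨ (q ≡ p)) ≡ (r ⊃ p))) ∨ (¬(p ≡ q) ≡ ((¬q ∨ r) ∨ ((r ∨ q) ∨ ¬p))) = 2/5 ∨ 4/5 = 4/5
p ≡ q = 4/5 ≡ 1/5 = 2/5
¬(p ≡ q) = ¬2/5 = 3/5
¬¬(p ≡ q) = ¬3/5 = 2/5
¬r = ¬1/5 = 4/5
¬q = ¬1/5 = 4/5
¬r ≡ ¬q = 4/5 ≡ 4/5 = 1
¬¬(p ≡ q) ∨ (¬r ≡ ¬q) = 2/5 ∨ 1 = 1
p ⊃ p = 4/5 ⊃ 4/5 = 1
p ⊃ p = 4/5 ⊃ 4/5 = 1
(p ⊃ p) ≡ (p ⊃ p) = 1 ≡ 1 = 1
p ∨ r = 4/5 ∨ 1/5 = 4/5
(p ∨ r) ∨ q = 4/5 ∨ 1/5 = 4/5
((p ⊃ p) ≡ (p ⊃ p)) ≡ ((p ∨ r) ∨ q) = 1 ≡ 4/5 = 4/5
¬(((p ⊃ p) ≡ (p ⊃ p)) ≡ ((p ∨ r) ∨ q)) = ¬4/5 = 1/5
(¬¬(p ≡ q) ∨ (¬r ≡ ¬q)) ⊃ ¬(((p ⊃ p) ≡ (p ⊃ p)) ≡ ((p ∨ r) ∨ q)) = 1 ⊃ 1/5 = 1/5
(((r ≡ q) ≡ ((q ∨ (q ≡ p)) ≡ (r ⊃ p))) ∨ (¬(p ≡ q) ≡ ((¬q ∨ r) ∨ ((r ∨ q) ∨ ¬p)))) ≡ ((¬¬(p ≡ q) ∨ (¬r ≡ ¬q)) ⊃ ¬(((p ⊃ p) ≡ (p ⊃ p)) ≡ ((p ∨ r) ∨ q))) = 4/5 ≡ 1/5 = 2/5
¬p = ¬4/5 = 1/5
¬p = ¬4/5 = 1/5
¬p ⊃ q = 1/5 ⊃ 1/5 = 1
¬p ∨ (¬p ⊃ q) = 1/5 ∨ 1 = 1
p ∨ p = 4/5 ∨ 4/5 = 4/5
(p ∨ p) ≡ p = 4/5 ≡ 4/5 = 1
q ≡ ((p ∨ p) ≡ p) = 1/5 ≡ 1 = 1/5
(¬p ∨ (¬p ⊃ q)) ≡ (q ≡ ((p ∨ p) ≡ p)) = 1 ≡ 1/5 = 1/5
r ⊃ p = 1/5 ⊃ 4/5 = 1
¬(r ⊃ p) = ¬1 = 0
¬q = ¬1/5 = 4/5
¬(r ⊃ p) ∨ ¬q = 0 ∨ 4/5 = 4/5
q ∨ q = 1/5 ∨ 1/5 = 1/5
p ≡ q = 4/5 ≡ 1/5 = 2/5
¬(p ≡ q) = ¬2/5 = 3/5
(q ∨ q) ⊃ ¬(p ≡ q) = 1/5 ⊃ 3/5 = 1
q ⊃ r = 1/5 ⊃ 1/5 = 1
q ∨ (q ⊃ r) = 1/5 ∨ 1 = 1
r ⊃ p = 1/5 ⊃ 4/5 = 1
(r ⊃ p) ⊃ p = 1 ⊃ 4/5 = 4/5
(q ∨ (q ⊃ r)) ⊃ ((r ⊃ p) ⊃ p) = 1 ⊃ 4/5 = 4/5
((q ∨ q) ⊃ ¬(p ≡ q)) ⊃ ((q ∨ (q ⊃ r)) ⊃ ((r ⊃ p) ⊃ p)) = 1 ⊃ 4/5 = 4/5
(¬(r ⊃ p) ∨ ¬q) ⊃ (((q ∨ q) ⊃ ¬(p ≡ q)) ⊃ ((q ∨ (q ⊃ r)) ⊃ ((r ⊃ p) ⊃ p))) = 4/5 ⊃ 4/5 = 1
((¬p ∨ (¬p ⊃ q)) ≡ (q ≡ ((p ∨ p) ≡ p))) ≡ ((¬(r ⊃ p) ∨ ¬q) ⊃ (((q ∨ q) ⊃ ¬(p ≡ q)) ⊃ ((q ∨ (q ⊃ r)) ⊃ ((r ⊃ p) ⊃ p)))) = 1/5 ≡ 1 = 1/5
((((r ≡ q) ≡ ((q ∨ (q ≡ p)) ≡ (r ⊃ p))) ∨ (¬(p ≡ q) ≡ ((¬q ∨ r) ∨ ((r ∨ q) ∨ ¬p)))) ≡ ((¬¬(p ≡ q) ∨ (¬r ≡ ¬q)) ⊃ ¬(((p ⊃ p) ≡ (p ⊃ p)) ≡ ((p ∨ r) ∨ q)))) ∨ (((¬p ∨ (¬p ⊃ q)) ≡ (q ≡ ((p ∨ p) ≡ p))) ≡ ((¬(r ⊃ p) ∨ ¬q) ⊃ (((q ∨ q) ⊃ ¬(p ≡ q)) ⊃ ((q ∨ (q ⊃ r)) ⊃ ((r ⊃ p) ⊃ p))))) = 2/5 ∨ 1/5 = 2/5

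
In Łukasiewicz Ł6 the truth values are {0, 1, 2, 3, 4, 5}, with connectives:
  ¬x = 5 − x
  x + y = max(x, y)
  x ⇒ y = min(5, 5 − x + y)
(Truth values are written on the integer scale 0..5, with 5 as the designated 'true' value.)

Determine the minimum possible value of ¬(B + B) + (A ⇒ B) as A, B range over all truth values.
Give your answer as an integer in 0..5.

3

Take A = 4, B = 2:
B + B = 2 + 2 = 2
¬(B + B) = ¬2 = 3
A ⇒ B = 4 ⇒ 2 = 3
¬(B + B) + (A ⇒ B) = 3 + 3 = 3
No assignment yields a value below 3, so this is the minimum.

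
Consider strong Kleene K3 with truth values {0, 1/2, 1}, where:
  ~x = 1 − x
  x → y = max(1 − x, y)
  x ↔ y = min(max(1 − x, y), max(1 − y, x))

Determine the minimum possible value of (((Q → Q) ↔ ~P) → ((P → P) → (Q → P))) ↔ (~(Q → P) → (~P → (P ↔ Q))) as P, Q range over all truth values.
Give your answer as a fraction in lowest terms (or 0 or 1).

1/2

Take P = 0, Q = 1/2:
Q → Q = 1/2 → 1/2 = 1/2
~P = ~0 = 1
(Q → Q) ↔ ~P = 1/2 ↔ 1 = 1/2
P → P = 0 → 0 = 1
Q → P = 1/2 → 0 = 1/2
(P → P) → (Q → P) = 1 → 1/2 = 1/2
((Q → Q) ↔ ~P) → ((P → P) → (Q → P)) = 1/2 → 1/2 = 1/2
Q → P = 1/2 → 0 = 1/2
~(Q → P) = ~1/2 = 1/2
~P = ~0 = 1
P ↔ Q = 0 ↔ 1/2 = 1/2
~P → (P ↔ Q) = 1 → 1/2 = 1/2
~(Q → P) → (~P → (P ↔ Q)) = 1/2 → 1/2 = 1/2
(((Q → Q) ↔ ~P) → ((P → P) → (Q → P))) ↔ (~(Q → P) → (~P → (P ↔ Q))) = 1/2 ↔ 1/2 = 1/2
No assignment yields a value below 1/2, so this is the minimum.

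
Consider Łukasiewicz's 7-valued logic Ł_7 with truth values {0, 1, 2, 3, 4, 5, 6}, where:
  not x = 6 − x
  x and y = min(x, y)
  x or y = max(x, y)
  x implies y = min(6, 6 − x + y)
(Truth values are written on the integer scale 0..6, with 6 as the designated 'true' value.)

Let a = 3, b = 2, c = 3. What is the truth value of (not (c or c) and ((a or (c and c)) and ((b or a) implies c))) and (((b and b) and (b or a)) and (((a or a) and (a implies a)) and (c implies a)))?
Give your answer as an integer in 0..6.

2

c or c = 3 or 3 = 3
not (c or c) = not 3 = 3
c and c = 3 and 3 = 3
a or (c and c) = 3 or 3 = 3
b or a = 2 or 3 = 3
(b or a) implies c = 3 implies 3 = 6
(a or (c and c)) and ((b or a) implies c) = 3 and 6 = 3
not (c or c) and ((a or (c and c)) and ((b or a) implies c)) = 3 and 3 = 3
b and b = 2 and 2 = 2
b or a = 2 or 3 = 3
(b and b) and (b or a) = 2 and 3 = 2
a or a = 3 or 3 = 3
a implies a = 3 implies 3 = 6
(a or a) and (a implies a) = 3 and 6 = 3
c implies a = 3 implies 3 = 6
((a or a) and (a implies a)) and (c implies a) = 3 and 6 = 3
((b and b) and (b or a)) and (((a or a) and (a implies a)) and (c implies a)) = 2 and 3 = 2
(not (c or c) and ((a or (c and c)) and ((b or a) implies c))) and (((b and b) and (b or a)) and (((a or a) and (a implies a)) and (c implies a))) = 3 and 2 = 2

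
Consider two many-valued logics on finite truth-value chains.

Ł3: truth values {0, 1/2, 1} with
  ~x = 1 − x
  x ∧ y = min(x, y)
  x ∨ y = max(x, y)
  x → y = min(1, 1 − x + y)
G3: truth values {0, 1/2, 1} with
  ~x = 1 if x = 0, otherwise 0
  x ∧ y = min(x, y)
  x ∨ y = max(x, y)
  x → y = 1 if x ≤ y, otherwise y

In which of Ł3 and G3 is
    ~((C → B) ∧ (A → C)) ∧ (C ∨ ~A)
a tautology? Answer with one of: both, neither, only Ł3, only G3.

In Ł3: at A = 0, B = 0, C = 0 the value is 0 — not a tautology.
In G3: at A = 0, B = 0, C = 0 the value is 0 — not a tautology.

neither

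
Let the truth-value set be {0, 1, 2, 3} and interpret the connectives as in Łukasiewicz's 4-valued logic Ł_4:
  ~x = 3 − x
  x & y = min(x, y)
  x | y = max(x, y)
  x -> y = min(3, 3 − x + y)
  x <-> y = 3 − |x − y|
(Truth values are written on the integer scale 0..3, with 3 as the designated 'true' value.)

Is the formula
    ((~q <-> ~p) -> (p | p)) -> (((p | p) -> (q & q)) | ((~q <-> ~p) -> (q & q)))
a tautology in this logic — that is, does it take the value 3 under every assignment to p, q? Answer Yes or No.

No

Counterexample: take p = 2, q = 0.
~q = ~0 = 3
~p = ~2 = 1
~q <-> ~p = 3 <-> 1 = 1
p | p = 2 | 2 = 2
(~q <-> ~p) -> (p | p) = 1 -> 2 = 3
p | p = 2 | 2 = 2
q & q = 0 & 0 = 0
(p | p) -> (q & q) = 2 -> 0 = 1
~q = ~0 = 3
~p = ~2 = 1
~q <-> ~p = 3 <-> 1 = 1
(~q <-> ~p) -> (q & q) = 1 -> 0 = 2
((p | p) -> (q & q)) | ((~q <-> ~p) -> (q & q)) = 1 | 2 = 2
((~q <-> ~p) -> (p | p)) -> (((p | p) -> (q & q)) | ((~q <-> ~p) -> (q & q))) = 3 -> 2 = 2
This gives 2 ≠ 3.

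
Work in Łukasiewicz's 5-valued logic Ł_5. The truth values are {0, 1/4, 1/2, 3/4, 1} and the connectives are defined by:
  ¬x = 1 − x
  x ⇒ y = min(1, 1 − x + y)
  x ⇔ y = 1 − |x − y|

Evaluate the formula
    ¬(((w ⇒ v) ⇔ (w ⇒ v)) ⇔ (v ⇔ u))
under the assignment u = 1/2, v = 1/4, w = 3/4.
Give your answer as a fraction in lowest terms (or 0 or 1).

1/4

w ⇒ v = 3/4 ⇒ 1/4 = 1/2
w ⇒ v = 3/4 ⇒ 1/4 = 1/2
(w ⇒ v) ⇔ (w ⇒ v) = 1/2 ⇔ 1/2 = 1
v ⇔ u = 1/4 ⇔ 1/2 = 3/4
((w ⇒ v) ⇔ (w ⇒ v)) ⇔ (v ⇔ u) = 1 ⇔ 3/4 = 3/4
¬(((w ⇒ v) ⇔ (w ⇒ v)) ⇔ (v ⇔ u)) = ¬3/4 = 1/4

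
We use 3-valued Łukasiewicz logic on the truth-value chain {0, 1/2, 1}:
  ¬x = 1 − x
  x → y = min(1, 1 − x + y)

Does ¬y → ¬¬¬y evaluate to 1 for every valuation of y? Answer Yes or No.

y = 0 ↦ 1
y = 1/2 ↦ 1
y = 1 ↦ 1
Every assignment gives a value ≥ 1.

Yes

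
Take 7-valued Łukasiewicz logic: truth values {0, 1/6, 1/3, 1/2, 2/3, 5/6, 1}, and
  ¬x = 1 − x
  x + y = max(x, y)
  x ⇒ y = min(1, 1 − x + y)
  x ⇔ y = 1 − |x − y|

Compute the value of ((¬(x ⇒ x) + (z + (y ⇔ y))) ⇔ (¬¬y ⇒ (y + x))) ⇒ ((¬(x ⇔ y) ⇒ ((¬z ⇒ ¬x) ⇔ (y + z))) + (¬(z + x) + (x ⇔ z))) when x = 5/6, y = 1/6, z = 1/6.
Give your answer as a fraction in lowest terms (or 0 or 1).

1

x ⇒ x = 5/6 ⇒ 5/6 = 1
¬(x ⇒ x) = ¬1 = 0
y ⇔ y = 1/6 ⇔ 1/6 = 1
z + (y ⇔ y) = 1/6 + 1 = 1
¬(x ⇒ x) + (z + (y ⇔ y)) = 0 + 1 = 1
¬y = ¬1/6 = 5/6
¬¬y = ¬5/6 = 1/6
y + x = 1/6 + 5/6 = 5/6
¬¬y ⇒ (y + x) = 1/6 ⇒ 5/6 = 1
(¬(x ⇒ x) + (z + (y ⇔ y))) ⇔ (¬¬y ⇒ (y + x)) = 1 ⇔ 1 = 1
x ⇔ y = 5/6 ⇔ 1/6 = 1/3
¬(x ⇔ y) = ¬1/3 = 2/3
¬z = ¬1/6 = 5/6
¬x = ¬5/6 = 1/6
¬z ⇒ ¬x = 5/6 ⇒ 1/6 = 1/3
y + z = 1/6 + 1/6 = 1/6
(¬z ⇒ ¬x) ⇔ (y + z) = 1/3 ⇔ 1/6 = 5/6
¬(x ⇔ y) ⇒ ((¬z ⇒ ¬x) ⇔ (y + z)) = 2/3 ⇒ 5/6 = 1
z + x = 1/6 + 5/6 = 5/6
¬(z + x) = ¬5/6 = 1/6
x ⇔ z = 5/6 ⇔ 1/6 = 1/3
¬(z + x) + (x ⇔ z) = 1/6 + 1/3 = 1/3
(¬(x ⇔ y) ⇒ ((¬z ⇒ ¬x) ⇔ (y + z))) + (¬(z + x) + (x ⇔ z)) = 1 + 1/3 = 1
((¬(x ⇒ x) + (z + (y ⇔ y))) ⇔ (¬¬y ⇒ (y + x))) ⇒ ((¬(x ⇔ y) ⇒ ((¬z ⇒ ¬x) ⇔ (y + z))) + (¬(z + x) + (x ⇔ z))) = 1 ⇒ 1 = 1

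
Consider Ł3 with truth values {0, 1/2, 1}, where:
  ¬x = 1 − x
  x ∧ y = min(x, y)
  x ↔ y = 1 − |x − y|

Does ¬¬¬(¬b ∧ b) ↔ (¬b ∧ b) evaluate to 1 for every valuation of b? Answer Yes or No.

Counterexample: take b = 0.
¬b = ¬0 = 1
¬b ∧ b = 1 ∧ 0 = 0
¬(¬b ∧ b) = ¬0 = 1
¬¬(¬b ∧ b) = ¬1 = 0
¬¬¬(¬b ∧ b) = ¬0 = 1
¬¬¬(¬b ∧ b) ↔ (¬b ∧ b) = 1 ↔ 0 = 0
This gives 0 ≠ 1.

No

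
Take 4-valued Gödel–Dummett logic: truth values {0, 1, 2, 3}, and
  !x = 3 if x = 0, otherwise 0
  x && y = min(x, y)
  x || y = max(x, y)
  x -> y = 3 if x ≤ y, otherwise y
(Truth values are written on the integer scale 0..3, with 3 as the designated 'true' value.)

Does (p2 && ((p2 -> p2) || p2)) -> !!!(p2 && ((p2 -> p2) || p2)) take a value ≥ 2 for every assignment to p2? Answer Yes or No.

No

Counterexample: take p2 = 1.
p2 -> p2 = 1 -> 1 = 3
(p2 -> p2) || p2 = 3 || 1 = 3
p2 && ((p2 -> p2) || p2) = 1 && 3 = 1
p2 -> p2 = 1 -> 1 = 3
(p2 -> p2) || p2 = 3 || 1 = 3
p2 && ((p2 -> p2) || p2) = 1 && 3 = 1
!(p2 && ((p2 -> p2) || p2)) = !1 = 0
!!(p2 && ((p2 -> p2) || p2)) = !0 = 3
!!!(p2 && ((p2 -> p2) || p2)) = !3 = 0
(p2 && ((p2 -> p2) || p2)) -> !!!(p2 && ((p2 -> p2) || p2)) = 1 -> 0 = 0
This gives 0, which is below 2.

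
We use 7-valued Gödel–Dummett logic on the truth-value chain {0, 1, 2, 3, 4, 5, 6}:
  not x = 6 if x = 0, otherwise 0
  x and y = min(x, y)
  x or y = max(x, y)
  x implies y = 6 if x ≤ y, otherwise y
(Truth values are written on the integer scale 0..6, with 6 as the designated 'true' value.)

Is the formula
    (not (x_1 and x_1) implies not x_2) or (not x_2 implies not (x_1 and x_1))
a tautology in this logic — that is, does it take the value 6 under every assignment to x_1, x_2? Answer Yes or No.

At x_1 = 1, x_2 = 0, for instance:
x_1 and x_1 = 1 and 1 = 1
not (x_1 and x_1) = not 1 = 0
not x_2 = not 0 = 6
not (x_1 and x_1) implies not x_2 = 0 implies 6 = 6
not x_2 implies not (x_1 and x_1) = 6 implies 0 = 0
(not (x_1 and x_1) implies not x_2) or (not x_2 implies not (x_1 and x_1)) = 6 or 0 = 6
and checking the remaining 48 assignments likewise gives ≥ 6 in every case.

Yes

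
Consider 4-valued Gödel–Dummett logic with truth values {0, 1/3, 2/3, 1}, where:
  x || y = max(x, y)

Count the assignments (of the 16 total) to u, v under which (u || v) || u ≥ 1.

7

u = 0, v = 0 ↦ 0  <
u = 0, v = 1/3 ↦ 1/3  <
u = 0, v = 2/3 ↦ 2/3  <
u = 0, v = 1 ↦ 1  ≥
u = 1/3, v = 0 ↦ 1/3  <
u = 1/3, v = 1/3 ↦ 1/3  <
u = 1/3, v = 2/3 ↦ 2/3  <
u = 1/3, v = 1 ↦ 1  ≥
u = 2/3, v = 0 ↦ 2/3  <
u = 2/3, v = 1/3 ↦ 2/3  <
u = 2/3, v = 2/3 ↦ 2/3  <
u = 2/3, v = 1 ↦ 1  ≥
u = 1, v = 0 ↦ 1  ≥
u = 1, v = 1/3 ↦ 1  ≥
u = 1, v = 2/3 ↦ 1  ≥
u = 1, v = 1 ↦ 1  ≥
So 7 of the 16 assignments meet the threshold.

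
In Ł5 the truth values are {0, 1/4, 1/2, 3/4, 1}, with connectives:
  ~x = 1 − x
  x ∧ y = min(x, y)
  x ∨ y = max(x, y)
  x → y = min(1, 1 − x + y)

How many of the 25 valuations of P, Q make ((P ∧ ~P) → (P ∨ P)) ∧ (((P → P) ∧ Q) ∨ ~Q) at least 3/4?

20

value 1: 10 assignments (counts)
value 3/4: 10 assignments (counts)
value 1/2: 5 assignments
So 20 of the 25 assignments meet the threshold.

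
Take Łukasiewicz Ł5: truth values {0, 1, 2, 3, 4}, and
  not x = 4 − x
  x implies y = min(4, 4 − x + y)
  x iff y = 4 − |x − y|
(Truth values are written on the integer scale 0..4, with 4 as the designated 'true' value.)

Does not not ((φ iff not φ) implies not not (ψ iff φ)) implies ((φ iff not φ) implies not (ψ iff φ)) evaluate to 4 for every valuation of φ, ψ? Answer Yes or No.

Counterexample: take φ = 1, ψ = 0.
not φ = not 1 = 3
φ iff not φ = 1 iff 3 = 2
ψ iff φ = 0 iff 1 = 3
not (ψ iff φ) = not 3 = 1
not not (ψ iff φ) = not 1 = 3
(φ iff not φ) implies not not (ψ iff φ) = 2 implies 3 = 4
not ((φ iff not φ) implies not not (ψ iff φ)) = not 4 = 0
not not ((φ iff not φ) implies not not (ψ iff φ)) = not 0 = 4
not φ = not 1 = 3
φ iff not φ = 1 iff 3 = 2
ψ iff φ = 0 iff 1 = 3
not (ψ iff φ) = not 3 = 1
(φ iff not φ) implies not (ψ iff φ) = 2 implies 1 = 3
not not ((φ iff not φ) implies not not (ψ iff φ)) implies ((φ iff not φ) implies not (ψ iff φ)) = 4 implies 3 = 3
This gives 3 ≠ 4.

No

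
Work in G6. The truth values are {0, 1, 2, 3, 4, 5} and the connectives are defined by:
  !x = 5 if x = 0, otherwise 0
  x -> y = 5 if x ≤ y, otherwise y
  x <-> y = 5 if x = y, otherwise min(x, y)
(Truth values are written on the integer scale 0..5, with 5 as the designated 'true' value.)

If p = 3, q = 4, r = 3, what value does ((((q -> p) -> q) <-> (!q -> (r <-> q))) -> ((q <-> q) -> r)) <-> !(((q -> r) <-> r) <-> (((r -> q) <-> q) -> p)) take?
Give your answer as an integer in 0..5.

0

q -> p = 4 -> 3 = 3
(q -> p) -> q = 3 -> 4 = 5
!q = !4 = 0
r <-> q = 3 <-> 4 = 3
!q -> (r <-> q) = 0 -> 3 = 5
((q -> p) -> q) <-> (!q -> (r <-> q)) = 5 <-> 5 = 5
q <-> q = 4 <-> 4 = 5
(q <-> q) -> r = 5 -> 3 = 3
(((q -> p) -> q) <-> (!q -> (r <-> q))) -> ((q <-> q) -> r) = 5 -> 3 = 3
q -> r = 4 -> 3 = 3
(q -> r) <-> r = 3 <-> 3 = 5
r -> q = 3 -> 4 = 5
(r -> q) <-> q = 5 <-> 4 = 4
((r -> q) <-> q) -> p = 4 -> 3 = 3
((q -> r) <-> r) <-> (((r -> q) <-> q) -> p) = 5 <-> 3 = 3
!(((q -> r) <-> r) <-> (((r -> q) <-> q) -> p)) = !3 = 0
((((q -> p) -> q) <-> (!q -> (r <-> q))) -> ((q <-> q) -> r)) <-> !(((q -> r) <-> r) <-> (((r -> q) <-> q) -> p)) = 3 <-> 0 = 0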